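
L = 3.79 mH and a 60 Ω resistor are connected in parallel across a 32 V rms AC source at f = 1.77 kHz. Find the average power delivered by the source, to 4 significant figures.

17.07 W

ω = 2πf = 11120 rad/s
X_L = ωL = 42.15 Ω
Parallel: admittances add. Y = 1/R + 1/(jωL)
Y = (0.01667 − j0.02373) S
|Y| = 0.02899 S → |Z| = 1/|Y| = 34.49 Ω, ∠Z = −∠Y = 54.91°
I = V/|Z| = 927.8 mA
P = VI cos φ = 32 × 0.9278 × cos(54.91°) = 17.07 W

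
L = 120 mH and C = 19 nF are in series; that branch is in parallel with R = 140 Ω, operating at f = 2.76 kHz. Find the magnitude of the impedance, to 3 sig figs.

139 Ω

ω = 2πf = 17340 rad/s
X_L = ωL = 2080 Ω
X_C = 1/(ωC) = 3030 Ω
Branch 1: Z₁ = R = 140 Ω
Branch 2 (series LC): Z₂ = j(X_L − X_C) = −j954 Ω
Parallel: Z = Z₁Z₂/(Z₁+Z₂), |Z| = 139 Ω, ∠Z = -8.35°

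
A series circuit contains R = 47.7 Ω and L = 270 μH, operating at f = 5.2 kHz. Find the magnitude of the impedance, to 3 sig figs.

ω = 2πf = 32670 rad/s
X_L = ωL = 8.82 Ω
Z = 47.7 + j8.82 Ω
|Z| = √(47.7² + 8.82²) = 48.5 Ω

48.5 Ω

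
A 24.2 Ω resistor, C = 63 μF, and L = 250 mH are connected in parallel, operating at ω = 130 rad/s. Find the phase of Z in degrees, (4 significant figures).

X_L = ωL = 32.50 Ω
X_C = 1/(ωC) = 122.1 Ω
Parallel: admittances add. Y = 1/R + 1/(jωL) + jωC
Y = (0.04132 − j0.02258) S
|Y| = 0.04709 S → |Z| = 1/|Y| = 21.24 Ω, ∠Z = −∠Y = 28.65°

28.65°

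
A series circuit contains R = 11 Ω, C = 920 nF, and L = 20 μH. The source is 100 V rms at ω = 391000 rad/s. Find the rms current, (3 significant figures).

X_L = ωL = 7.82 Ω
X_C = 1/(ωC) = 2.78 Ω
Net reactance X = X_L − X_C = 5.04 Ω
Z = 11.0 + j5.04 Ω
|Z| = √(11.0² + 5.04²) = 12.1 Ω
I = V/|Z| = 100/12.1 = 8.26 A

8.26 A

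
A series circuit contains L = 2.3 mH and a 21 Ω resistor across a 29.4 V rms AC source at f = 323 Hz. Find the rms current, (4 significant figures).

ω = 2πf = 2029 rad/s
X_L = ωL = 4.668 Ω
Z = 21.00 + j4.668 Ω
|Z| = √(21.00² + 4.668²) = 21.51 Ω
I = V/|Z| = 29.4/21.51 = 1.367 A

1.367 A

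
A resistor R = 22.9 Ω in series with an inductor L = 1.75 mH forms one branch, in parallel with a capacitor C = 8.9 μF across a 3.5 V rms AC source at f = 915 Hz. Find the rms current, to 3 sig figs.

ω = 2πf = 5749 rad/s
X_L = ωL = 10.1 Ω
X_C = 1/(ωC) = 19.5 Ω
Branch 1 (R+jX_L): Z₁ = 22.9 + j10.1 Ω, |Z₁| = 25.0 Ω
Branch 2 (−jX_C): Z₂ = −j19.5 Ω
Parallel: Z = Z₁Z₂/(Z₁+Z₂), |Z| = 19.7 Ω, ∠Z = -43.8°
I = V/|Z| = 3.5/19.7 = 177 mA

177 mA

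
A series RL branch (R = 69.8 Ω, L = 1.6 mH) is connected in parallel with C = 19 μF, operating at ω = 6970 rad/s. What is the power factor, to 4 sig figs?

0.1067

X_L = ωL = 11.15 Ω
X_C = 1/(ωC) = 7.551 Ω
Branch 1 (R+jX_L): Z₁ = 69.80 + j11.15 Ω, |Z₁| = 70.69 Ω
Branch 2 (−jX_C): Z₂ = −j7.551 Ω
Parallel: Z = Z₁Z₂/(Z₁+Z₂), |Z| = 7.637 Ω, ∠Z = -83.88°
cos φ = cos(-83.88°) = 0.1067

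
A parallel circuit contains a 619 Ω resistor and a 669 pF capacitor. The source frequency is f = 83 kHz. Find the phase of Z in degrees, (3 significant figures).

-12.2°

ω = 2πf = 521500 rad/s
X_C = 1/(ωC) = 2870 Ω
Parallel: admittances add. Y = 1/R + jωC
Y = (0.00162 + j0.000349) S
|Y| = 0.00165 S → |Z| = 1/|Y| = 605 Ω, ∠Z = −∠Y = -12.2°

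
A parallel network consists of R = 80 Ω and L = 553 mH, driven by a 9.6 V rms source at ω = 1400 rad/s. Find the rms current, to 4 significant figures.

120.6 mA

X_L = ωL = 774.2 Ω
Parallel: admittances add. Y = 1/R + 1/(jωL)
Y = (0.01250 − j0.001292) S
|Y| = 0.01257 S → |Z| = 1/|Y| = 79.58 Ω, ∠Z = −∠Y = 5.900°
I = V/|Z| = 9.6/79.58 = 120.6 mA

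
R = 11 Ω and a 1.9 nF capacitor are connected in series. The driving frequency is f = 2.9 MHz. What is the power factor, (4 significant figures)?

ω = 2πf = 1.822e+07 rad/s
X_C = 1/(ωC) = 28.88 Ω
Z = 11.00 − j28.88 Ω
|Z| = √(11.00² + 28.88²) = 30.91 Ω
∠Z = arctan(-28.88/11.00) = -69.15°
cos φ = cos(-69.15°) = 0.3559

0.3559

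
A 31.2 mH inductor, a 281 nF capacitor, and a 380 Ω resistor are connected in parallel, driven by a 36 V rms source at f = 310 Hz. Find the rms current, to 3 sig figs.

ω = 2πf = 1948 rad/s
X_L = ωL = 60.8 Ω
X_C = 1/(ωC) = 1830 Ω
Parallel: admittances add. Y = 1/R + 1/(jωL) + jωC
Y = (0.00263 − j0.0159) S
|Y| = 0.0161 S → |Z| = 1/|Y| = 62.0 Ω, ∠Z = −∠Y = 80.6°
I = V/|Z| = 36/62.0 = 580 mA

580 mA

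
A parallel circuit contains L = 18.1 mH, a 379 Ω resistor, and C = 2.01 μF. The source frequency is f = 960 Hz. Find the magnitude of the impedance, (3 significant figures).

252 Ω

ω = 2πf = 6032 rad/s
X_L = ωL = 109 Ω
X_C = 1/(ωC) = 82.5 Ω
Parallel: admittances add. Y = 1/R + 1/(jωL) + jωC
Y = (0.00264 + j0.00296) S
|Y| = 0.00397 S → |Z| = 1/|Y| = 252 Ω, ∠Z = −∠Y = -48.3°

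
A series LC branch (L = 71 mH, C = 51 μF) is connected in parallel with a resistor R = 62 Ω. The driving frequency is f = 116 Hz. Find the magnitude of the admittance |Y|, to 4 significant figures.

ω = 2πf = 728.8 rad/s
X_L = ωL = 51.75 Ω
X_C = 1/(ωC) = 26.90 Ω
Branch 1: Z₁ = R = 62.00 Ω
Branch 2 (series LC): Z₂ = j(X_L − X_C) = j24.85 Ω
Parallel: Z = Z₁Z₂/(Z₁+Z₂), |Z| = 23.06 Ω, ∠Z = 68.16°
|Y| = 1/|Z| = 43.36 mS

43.36 mS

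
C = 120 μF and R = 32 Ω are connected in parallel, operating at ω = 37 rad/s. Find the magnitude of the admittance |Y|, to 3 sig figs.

31.6 mS

X_C = 1/(ωC) = 225 Ω
Parallel: admittances add. Y = 1/R + jωC
Y = (0.0312 + j0.00444) S
|Y| = 0.0316 S → |Z| = 1/|Y| = 31.7 Ω, ∠Z = −∠Y = -8.09°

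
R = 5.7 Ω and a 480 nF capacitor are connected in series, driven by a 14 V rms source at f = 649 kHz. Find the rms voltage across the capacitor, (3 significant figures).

1.25 V

ω = 2πf = 4.078e+06 rad/s
X_C = 1/(ωC) = 0.511 Ω
Z = 5.70 − j0.511 Ω
|Z| = √(5.70² + 0.511²) = 5.72 Ω
I = V/|Z| = 2.45 A
V_C = I·|Z_C| = 2.45 × 0.511 = 1.25 V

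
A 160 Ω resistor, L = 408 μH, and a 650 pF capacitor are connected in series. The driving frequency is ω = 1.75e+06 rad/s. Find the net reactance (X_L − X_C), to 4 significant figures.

X_L = ωL = 714.0 Ω
X_C = 1/(ωC) = 879.1 Ω
X = 714.0 − 879.1 = -165.1 Ω

-165.1 Ω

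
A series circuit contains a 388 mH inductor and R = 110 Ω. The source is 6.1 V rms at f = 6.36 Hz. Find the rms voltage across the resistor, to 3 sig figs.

ω = 2πf = 39.96 rad/s
X_L = ωL = 15.5 Ω
Z = 110 + j15.5 Ω
|Z| = √(110² + 15.5²) = 111 Ω
I = V/|Z| = 54.9 mA
V_R = I·|Z_R| = 0.0549 × 110 = 6.04 V

6.04 V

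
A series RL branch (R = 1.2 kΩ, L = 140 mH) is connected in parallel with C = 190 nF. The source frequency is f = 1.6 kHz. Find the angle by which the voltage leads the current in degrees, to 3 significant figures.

ω = 2πf = 10050 rad/s
X_L = ωL = 1410 Ω
X_C = 1/(ωC) = 524 Ω
Branch 1 (R+jX_L): Z₁ = 1200 + j1410 Ω, |Z₁| = 1850 Ω
Branch 2 (−jX_C): Z₂ = −j524 Ω
Parallel: Z = Z₁Z₂/(Z₁+Z₂), |Z| = 650 Ω, ∠Z = -76.8°

-76.8°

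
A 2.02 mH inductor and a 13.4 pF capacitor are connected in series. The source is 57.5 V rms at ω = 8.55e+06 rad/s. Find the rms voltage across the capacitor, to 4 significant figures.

58.75 V

X_L = ωL = 17270 Ω
X_C = 1/(ωC) = 8728 Ω
Net reactance X = X_L − X_C = 8543 Ω
Z = j8543 Ω
|Z| = √(0² + 8543²) = 8543 Ω
I = V/|Z| = 6.731 mA
V_C = I·|Z_C| = 0.006731 × 8728 = 58.75 V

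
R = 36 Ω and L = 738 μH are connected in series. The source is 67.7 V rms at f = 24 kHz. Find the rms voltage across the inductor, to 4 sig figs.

64.41 V

ω = 2πf = 150800 rad/s
X_L = ωL = 111.3 Ω
Z = 36.00 + j111.3 Ω
|Z| = √(36.00² + 111.3²) = 117.0 Ω
I = V/|Z| = 578.8 mA
V_L = I·|Z_L| = 0.5788 × 111.3 = 64.41 V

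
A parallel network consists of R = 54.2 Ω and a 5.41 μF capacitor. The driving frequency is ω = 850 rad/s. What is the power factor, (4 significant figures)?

0.9703

X_C = 1/(ωC) = 217.5 Ω
Parallel: admittances add. Y = 1/R + jωC
Y = (0.01845 + j0.004599) S
|Y| = 0.01901 S → |Z| = 1/|Y| = 52.59 Ω, ∠Z = −∠Y = -14.00°
cos φ = cos(-14.00°) = 0.9703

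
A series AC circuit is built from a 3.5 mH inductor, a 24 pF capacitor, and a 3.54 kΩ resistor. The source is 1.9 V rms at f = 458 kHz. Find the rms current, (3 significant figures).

ω = 2πf = 2.878e+06 rad/s
X_L = ωL = 10100 Ω
X_C = 1/(ωC) = 14500 Ω
Net reactance X = X_L − X_C = -4410 Ω
Z = 3540 − j4410 Ω
|Z| = √(3540² + 4410²) = 5650 Ω
I = V/|Z| = 1.9/5650 = 336 μA

336 μA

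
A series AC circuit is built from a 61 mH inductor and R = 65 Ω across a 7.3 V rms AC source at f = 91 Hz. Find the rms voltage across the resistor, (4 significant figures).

6.432 V

ω = 2πf = 571.8 rad/s
X_L = ωL = 34.88 Ω
Z = 65.00 + j34.88 Ω
|Z| = √(65.00² + 34.88²) = 73.77 Ω
I = V/|Z| = 98.96 mA
V_R = I·|Z_R| = 0.09896 × 65.00 = 6.432 V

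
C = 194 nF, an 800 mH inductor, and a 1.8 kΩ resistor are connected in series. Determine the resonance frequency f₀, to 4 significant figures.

404.0 Hz

ω₀ = 1/√(LC) = 1/√(0.8 × 1.94e-07) = 2538 rad/s
f₀ = ω₀/(2π) = 404.0 Hz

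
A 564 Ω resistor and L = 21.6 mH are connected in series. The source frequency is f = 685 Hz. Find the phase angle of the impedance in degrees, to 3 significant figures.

9.36°

ω = 2πf = 4304 rad/s
X_L = ωL = 93.0 Ω
Z = 564 + j93.0 Ω
|Z| = √(564² + 93.0²) = 572 Ω
∠Z = arctan(93.0/564) = 9.36°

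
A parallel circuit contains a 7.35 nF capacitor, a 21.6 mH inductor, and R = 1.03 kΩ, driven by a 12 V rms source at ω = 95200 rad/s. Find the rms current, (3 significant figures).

11.9 mA

X_L = ωL = 2060 Ω
X_C = 1/(ωC) = 1430 Ω
Parallel: admittances add. Y = 1/R + 1/(jωL) + jωC
Y = (0.000971 + j0.000213) S
|Y| = 0.000994 S → |Z| = 1/|Y| = 1010 Ω, ∠Z = −∠Y = -12.4°
I = V/|Z| = 12/1010 = 11.9 mA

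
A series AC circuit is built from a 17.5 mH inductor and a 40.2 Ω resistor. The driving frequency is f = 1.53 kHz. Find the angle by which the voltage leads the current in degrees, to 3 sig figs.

ω = 2πf = 9613 rad/s
X_L = ωL = 168 Ω
Z = 40.2 + j168 Ω
|Z| = √(40.2² + 168²) = 173 Ω
∠Z = arctan(168/40.2) = 76.6°

76.6°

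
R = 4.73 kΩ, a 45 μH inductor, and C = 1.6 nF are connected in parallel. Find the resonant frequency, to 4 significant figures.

ω₀ = 1/√(LC) = 1/√(4.5e-05 × 1.6e-09) = 3.727e+06 rad/s
f₀ = ω₀/(2π) = 593.1 kHz

593.1 kHz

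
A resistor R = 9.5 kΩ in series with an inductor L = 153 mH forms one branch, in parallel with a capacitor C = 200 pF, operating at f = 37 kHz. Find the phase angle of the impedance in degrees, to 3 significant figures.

ω = 2πf = 232500 rad/s
X_L = ωL = 35600 Ω
X_C = 1/(ωC) = 21500 Ω
Branch 1 (R+jX_L): Z₁ = 9500 + j35600 Ω, |Z₁| = 36800 Ω
Branch 2 (−jX_C): Z₂ = −j21500 Ω
Parallel: Z = Z₁Z₂/(Z₁+Z₂), |Z| = 46700 Ω, ∠Z = -70.9°

-70.9°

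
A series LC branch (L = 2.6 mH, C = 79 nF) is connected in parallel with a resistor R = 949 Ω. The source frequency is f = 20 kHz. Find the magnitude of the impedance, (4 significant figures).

ω = 2πf = 125700 rad/s
X_L = ωL = 326.7 Ω
X_C = 1/(ωC) = 100.7 Ω
Branch 1: Z₁ = R = 949.0 Ω
Branch 2 (series LC): Z₂ = j(X_L − X_C) = j226.0 Ω
Parallel: Z = Z₁Z₂/(Z₁+Z₂), |Z| = 219.8 Ω, ∠Z = 76.61°

219.8 Ω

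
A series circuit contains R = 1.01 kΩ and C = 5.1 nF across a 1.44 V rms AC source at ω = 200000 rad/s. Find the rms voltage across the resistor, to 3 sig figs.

1.03 V

X_C = 1/(ωC) = 980 Ω
Z = 1010 − j980 Ω
|Z| = √(1010² + 980²) = 1410 Ω
I = V/|Z| = 1.02 mA
V_R = I·|Z_R| = 0.00102 × 1010 = 1.03 V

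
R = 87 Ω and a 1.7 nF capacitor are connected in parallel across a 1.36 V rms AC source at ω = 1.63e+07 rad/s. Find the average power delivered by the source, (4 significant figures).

X_C = 1/(ωC) = 36.09 Ω
Parallel: admittances add. Y = 1/R + jωC
Y = (0.01149 + j0.02771) S
|Y| = 0.03000 S → |Z| = 1/|Y| = 33.33 Ω, ∠Z = −∠Y = -67.47°
I = V/|Z| = 40.80 mA
P = VI cos φ = 1.36 × 0.04080 × cos(-67.47°) = 21.26 mW

21.26 mW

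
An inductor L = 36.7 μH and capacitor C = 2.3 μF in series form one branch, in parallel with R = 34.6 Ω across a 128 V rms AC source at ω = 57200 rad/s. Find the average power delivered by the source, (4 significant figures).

X_L = ωL = 2.099 Ω
X_C = 1/(ωC) = 7.601 Ω
Branch 1: Z₁ = R = 34.60 Ω
Branch 2 (series LC): Z₂ = j(X_L − X_C) = −j5.502 Ω
Parallel: Z = Z₁Z₂/(Z₁+Z₂), |Z| = 5.434 Ω, ∠Z = -80.96°
I = V/|Z| = 23.56 A
P = VI cos φ = 128 × 23.56 × cos(-80.96°) = 473.5 W

473.5 W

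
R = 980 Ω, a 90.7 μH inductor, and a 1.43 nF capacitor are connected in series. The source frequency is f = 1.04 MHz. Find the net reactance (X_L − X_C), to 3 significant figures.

ω = 2πf = 6.535e+06 rad/s
X_L = ωL = 593 Ω
X_C = 1/(ωC) = 107 Ω
X = 593 − 107 = 486 Ω

486 Ω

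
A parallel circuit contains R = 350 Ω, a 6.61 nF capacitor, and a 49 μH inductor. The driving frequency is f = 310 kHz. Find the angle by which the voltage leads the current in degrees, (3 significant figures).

ω = 2πf = 1.948e+06 rad/s
X_L = ωL = 95.4 Ω
X_C = 1/(ωC) = 77.7 Ω
Parallel: admittances add. Y = 1/R + 1/(jωL) + jωC
Y = (0.00286 + j0.00240) S
|Y| = 0.00373 S → |Z| = 1/|Y| = 268 Ω, ∠Z = −∠Y = -40.0°

-40.0°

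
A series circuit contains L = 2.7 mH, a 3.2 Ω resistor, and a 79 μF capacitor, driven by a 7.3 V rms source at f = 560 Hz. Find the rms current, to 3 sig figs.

1.09 A

ω = 2πf = 3519 rad/s
X_L = ωL = 9.50 Ω
X_C = 1/(ωC) = 3.60 Ω
Net reactance X = X_L − X_C = 5.90 Ω
Z = 3.20 + j5.90 Ω
|Z| = √(3.20² + 5.90²) = 6.71 Ω
I = V/|Z| = 7.3/6.71 = 1.09 A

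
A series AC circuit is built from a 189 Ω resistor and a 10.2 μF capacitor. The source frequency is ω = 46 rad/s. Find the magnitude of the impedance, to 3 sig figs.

2140 Ω

X_C = 1/(ωC) = 2130 Ω
Z = 189 − j2130 Ω
|Z| = √(189² + 2130²) = 2140 Ω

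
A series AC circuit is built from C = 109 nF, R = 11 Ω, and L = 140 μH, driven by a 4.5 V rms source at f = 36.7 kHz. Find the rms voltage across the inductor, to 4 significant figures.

ω = 2πf = 230600 rad/s
X_L = ωL = 32.28 Ω
X_C = 1/(ωC) = 39.79 Ω
Net reactance X = X_L − X_C = -7.503 Ω
Z = 11.00 − j7.503 Ω
|Z| = √(11.00² + 7.503²) = 13.32 Ω
I = V/|Z| = 338.0 mA
V_L = I·|Z_L| = 0.3380 × 32.28 = 10.91 V

10.91 V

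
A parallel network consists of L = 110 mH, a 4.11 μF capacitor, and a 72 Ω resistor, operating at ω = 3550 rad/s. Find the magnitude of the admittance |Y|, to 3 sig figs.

X_L = ωL = 390 Ω
X_C = 1/(ωC) = 68.5 Ω
Parallel: admittances add. Y = 1/R + 1/(jωL) + jωC
Y = (0.0139 + j0.0120) S
|Y| = 0.0184 S → |Z| = 1/|Y| = 54.4 Ω, ∠Z = −∠Y = -40.9°

18.4 mS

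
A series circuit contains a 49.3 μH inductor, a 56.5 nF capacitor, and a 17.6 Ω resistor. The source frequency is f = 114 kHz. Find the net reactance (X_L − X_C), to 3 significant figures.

ω = 2πf = 716300 rad/s
X_L = ωL = 35.3 Ω
X_C = 1/(ωC) = 24.7 Ω
X = 35.3 − 24.7 = 10.6 Ω

10.6 Ω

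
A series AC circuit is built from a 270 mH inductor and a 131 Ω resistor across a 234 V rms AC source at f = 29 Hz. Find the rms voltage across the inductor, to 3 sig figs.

ω = 2πf = 182.2 rad/s
X_L = ωL = 49.2 Ω
Z = 131 + j49.2 Ω
|Z| = √(131² + 49.2²) = 140 Ω
I = V/|Z| = 1.67 A
V_L = I·|Z_L| = 1.67 × 49.2 = 82.3 V

82.3 V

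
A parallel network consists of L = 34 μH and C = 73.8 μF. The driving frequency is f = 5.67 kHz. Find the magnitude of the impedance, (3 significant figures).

ω = 2πf = 35630 rad/s
X_L = ωL = 1.21 Ω
X_C = 1/(ωC) = 0.380 Ω
Parallel: admittances add. Y = 1/(jωL) + jωC
Y = (0 + j1.80) S
|Y| = 1.80 S → |Z| = 1/|Y| = 0.554 Ω, ∠Z = −∠Y = -90.0°

0.554 Ω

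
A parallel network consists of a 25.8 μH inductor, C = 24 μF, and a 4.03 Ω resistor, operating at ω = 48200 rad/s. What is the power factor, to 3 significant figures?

X_L = ωL = 1.24 Ω
X_C = 1/(ωC) = 0.864 Ω
Parallel: admittances add. Y = 1/R + 1/(jωL) + jωC
Y = (0.248 + j0.353) S
|Y| = 0.431 S → |Z| = 1/|Y| = 2.32 Ω, ∠Z = −∠Y = -54.9°
cos φ = cos(-54.9°) = 0.575

0.575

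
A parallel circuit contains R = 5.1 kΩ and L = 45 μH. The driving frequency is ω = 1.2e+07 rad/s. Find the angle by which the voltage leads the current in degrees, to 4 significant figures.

X_L = ωL = 540.0 Ω
Parallel: admittances add. Y = 1/R + 1/(jωL)
Y = (0.0001961 − j0.001852) S
|Y| = 0.001862 S → |Z| = 1/|Y| = 537.0 Ω, ∠Z = −∠Y = 83.96°

83.96°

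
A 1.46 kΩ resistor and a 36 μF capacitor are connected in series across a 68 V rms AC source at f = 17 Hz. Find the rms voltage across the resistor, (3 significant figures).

ω = 2πf = 106.8 rad/s
X_C = 1/(ωC) = 260 Ω
Z = 1460 − j260 Ω
|Z| = √(1460² + 260²) = 1480 Ω
I = V/|Z| = 45.9 mA
V_R = I·|Z_R| = 0.0459 × 1460 = 66.9 V

66.9 V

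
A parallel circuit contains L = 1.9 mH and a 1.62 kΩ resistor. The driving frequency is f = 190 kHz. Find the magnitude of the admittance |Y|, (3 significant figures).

ω = 2πf = 1.194e+06 rad/s
X_L = ωL = 2270 Ω
Parallel: admittances add. Y = 1/R + 1/(jωL)
Y = (0.000617 − j0.000441) S
|Y| = 0.000759 S → |Z| = 1/|Y| = 1320 Ω, ∠Z = −∠Y = 35.5°

759 μS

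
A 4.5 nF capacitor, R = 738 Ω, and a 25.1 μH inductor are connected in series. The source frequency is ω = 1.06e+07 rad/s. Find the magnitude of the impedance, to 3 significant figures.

X_L = ωL = 266 Ω
X_C = 1/(ωC) = 21.0 Ω
Net reactance X = X_L − X_C = 245 Ω
Z = 738 + j245 Ω
|Z| = √(738² + 245²) = 778 Ω

778 Ω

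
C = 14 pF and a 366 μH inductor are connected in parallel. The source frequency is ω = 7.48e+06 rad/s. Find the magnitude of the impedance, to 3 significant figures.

X_L = ωL = 2740 Ω
X_C = 1/(ωC) = 9550 Ω
Parallel: admittances add. Y = 1/(jωL) + jωC
Y = (0 − j0.000261) S
|Y| = 0.000261 S → |Z| = 1/|Y| = 3840 Ω, ∠Z = −∠Y = 90.0°

3840 Ω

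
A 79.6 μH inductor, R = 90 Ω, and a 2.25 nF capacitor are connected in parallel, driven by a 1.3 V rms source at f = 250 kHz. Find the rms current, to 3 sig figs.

ω = 2πf = 1.571e+06 rad/s
X_L = ωL = 125 Ω
X_C = 1/(ωC) = 283 Ω
Parallel: admittances add. Y = 1/R + 1/(jωL) + jωC
Y = (0.0111 − j0.00446) S
|Y| = 0.0120 S → |Z| = 1/|Y| = 83.5 Ω, ∠Z = −∠Y = 21.9°
I = V/|Z| = 1.3/83.5 = 15.6 mA

15.6 mA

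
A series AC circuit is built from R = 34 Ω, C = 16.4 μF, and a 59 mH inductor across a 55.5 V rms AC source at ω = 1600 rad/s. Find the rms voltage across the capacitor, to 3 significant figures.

X_L = ωL = 94.4 Ω
X_C = 1/(ωC) = 38.1 Ω
Net reactance X = X_L − X_C = 56.3 Ω
Z = 34.0 + j56.3 Ω
|Z| = √(34.0² + 56.3²) = 65.8 Ω
I = V/|Z| = 844 mA
V_C = I·|Z_C| = 0.844 × 38.1 = 32.2 V

32.2 V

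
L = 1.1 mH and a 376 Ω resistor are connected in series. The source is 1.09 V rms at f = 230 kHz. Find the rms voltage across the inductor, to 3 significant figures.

1.06 V

ω = 2πf = 1.445e+06 rad/s
X_L = ωL = 1590 Ω
Z = 376 + j1590 Ω
|Z| = √(376² + 1590²) = 1630 Ω
I = V/|Z| = 667 μA
V_L = I·|Z_L| = 0.000667 × 1590 = 1.06 V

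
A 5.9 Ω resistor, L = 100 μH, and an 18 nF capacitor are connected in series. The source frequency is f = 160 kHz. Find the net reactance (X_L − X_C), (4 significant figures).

ω = 2πf = 1.005e+06 rad/s
X_L = ωL = 100.5 Ω
X_C = 1/(ωC) = 55.26 Ω
X = 100.5 − 55.26 = 45.27 Ω

45.27 Ω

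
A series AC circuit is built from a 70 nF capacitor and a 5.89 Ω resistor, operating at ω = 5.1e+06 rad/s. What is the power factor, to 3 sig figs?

X_C = 1/(ωC) = 2.80 Ω
Z = 5.89 − j2.80 Ω
|Z| = √(5.89² + 2.80²) = 6.52 Ω
∠Z = arctan(-2.80/5.89) = -25.4°
cos φ = cos(-25.4°) = 0.903

0.903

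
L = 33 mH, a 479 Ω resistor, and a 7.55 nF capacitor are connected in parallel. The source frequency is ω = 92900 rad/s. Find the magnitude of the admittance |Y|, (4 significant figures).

X_L = ωL = 3066 Ω
X_C = 1/(ωC) = 1426 Ω
Parallel: admittances add. Y = 1/R + 1/(jωL) + jωC
Y = (0.002088 + j0.0003752) S
|Y| = 0.002121 S → |Z| = 1/|Y| = 471.4 Ω, ∠Z = −∠Y = -10.19°

2.121 mS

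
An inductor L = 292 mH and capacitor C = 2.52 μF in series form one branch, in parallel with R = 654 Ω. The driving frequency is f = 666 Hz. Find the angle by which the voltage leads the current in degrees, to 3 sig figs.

30.1°

ω = 2πf = 4185 rad/s
X_L = ωL = 1220 Ω
X_C = 1/(ωC) = 94.8 Ω
Branch 1: Z₁ = R = 654 Ω
Branch 2 (series LC): Z₂ = j(X_L − X_C) = j1130 Ω
Parallel: Z = Z₁Z₂/(Z₁+Z₂), |Z| = 566 Ω, ∠Z = 30.1°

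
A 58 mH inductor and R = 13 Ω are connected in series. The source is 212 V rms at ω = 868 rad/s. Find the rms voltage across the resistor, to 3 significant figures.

X_L = ωL = 50.3 Ω
Z = 13.0 + j50.3 Ω
|Z| = √(13.0² + 50.3²) = 52.0 Ω
I = V/|Z| = 4.08 A
V_R = I·|Z_R| = 4.08 × 13.0 = 53.0 V

53.0 V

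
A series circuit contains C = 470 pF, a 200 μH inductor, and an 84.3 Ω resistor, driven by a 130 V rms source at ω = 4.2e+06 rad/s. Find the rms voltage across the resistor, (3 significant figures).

X_L = ωL = 840 Ω
X_C = 1/(ωC) = 507 Ω
Net reactance X = X_L − X_C = 333 Ω
Z = 84.3 + j333 Ω
|Z| = √(84.3² + 333²) = 344 Ω
I = V/|Z| = 378 mA
V_R = I·|Z_R| = 0.378 × 84.3 = 31.9 V

31.9 V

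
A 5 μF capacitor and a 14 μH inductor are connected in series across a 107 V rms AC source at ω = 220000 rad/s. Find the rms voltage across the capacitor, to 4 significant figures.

44.81 V

X_L = ωL = 3.080 Ω
X_C = 1/(ωC) = 0.9091 Ω
Net reactance X = X_L − X_C = 2.171 Ω
Z = j2.171 Ω
|Z| = √(0² + 2.171²) = 2.171 Ω
I = V/|Z| = 49.29 A
V_C = I·|Z_C| = 49.29 × 0.9091 = 44.81 V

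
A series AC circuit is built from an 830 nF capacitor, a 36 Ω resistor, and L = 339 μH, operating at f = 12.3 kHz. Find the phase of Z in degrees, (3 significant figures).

ω = 2πf = 77280 rad/s
X_L = ωL = 26.2 Ω
X_C = 1/(ωC) = 15.6 Ω
Net reactance X = X_L − X_C = 10.6 Ω
Z = 36.0 + j10.6 Ω
|Z| = √(36.0² + 10.6²) = 37.5 Ω
∠Z = arctan(10.6/36.0) = 16.4°

16.4°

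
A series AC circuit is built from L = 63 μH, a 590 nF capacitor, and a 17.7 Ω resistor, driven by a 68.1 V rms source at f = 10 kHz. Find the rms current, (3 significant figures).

2.35 A

ω = 2πf = 62830 rad/s
X_L = ωL = 3.96 Ω
X_C = 1/(ωC) = 27.0 Ω
Net reactance X = X_L − X_C = -23.0 Ω
Z = 17.7 − j23.0 Ω
|Z| = √(17.7² + 23.0²) = 29.0 Ω
I = V/|Z| = 68.1/29.0 = 2.35 A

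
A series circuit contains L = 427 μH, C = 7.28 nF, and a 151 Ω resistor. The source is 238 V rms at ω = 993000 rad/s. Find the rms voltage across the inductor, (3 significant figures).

312 V

X_L = ωL = 424 Ω
X_C = 1/(ωC) = 138 Ω
Net reactance X = X_L − X_C = 286 Ω
Z = 151 + j286 Ω
|Z| = √(151² + 286²) = 323 Ω
I = V/|Z| = 737 mA
V_L = I·|Z_L| = 0.737 × 424 = 312 V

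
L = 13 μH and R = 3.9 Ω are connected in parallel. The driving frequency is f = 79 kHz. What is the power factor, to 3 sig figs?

0.856

ω = 2πf = 496400 rad/s
X_L = ωL = 6.45 Ω
Parallel: admittances add. Y = 1/R + 1/(jωL)
Y = (0.256 − j0.155) S
|Y| = 0.300 S → |Z| = 1/|Y| = 3.34 Ω, ∠Z = −∠Y = 31.1°
cos φ = cos(31.1°) = 0.856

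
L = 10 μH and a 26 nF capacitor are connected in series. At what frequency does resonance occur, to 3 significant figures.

ω₀ = 1/√(LC) = 1/√(1e-05 × 2.6e-08) = 1.961e+06 rad/s
f₀ = ω₀/(2π) = 312 kHz

312 kHz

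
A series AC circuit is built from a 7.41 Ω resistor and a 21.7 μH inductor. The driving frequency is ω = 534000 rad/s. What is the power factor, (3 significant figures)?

X_L = ωL = 11.6 Ω
Z = 7.41 + j11.6 Ω
|Z| = √(7.41² + 11.6²) = 13.8 Ω
∠Z = arctan(11.6/7.41) = 57.4°
cos φ = cos(57.4°) = 0.539

0.539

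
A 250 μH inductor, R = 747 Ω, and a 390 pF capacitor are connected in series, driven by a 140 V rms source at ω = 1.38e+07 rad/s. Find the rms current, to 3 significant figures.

41.8 mA

X_L = ωL = 3450 Ω
X_C = 1/(ωC) = 186 Ω
Net reactance X = X_L − X_C = 3260 Ω
Z = 747 + j3260 Ω
|Z| = √(747² + 3260²) = 3350 Ω
I = V/|Z| = 140/3350 = 41.8 mA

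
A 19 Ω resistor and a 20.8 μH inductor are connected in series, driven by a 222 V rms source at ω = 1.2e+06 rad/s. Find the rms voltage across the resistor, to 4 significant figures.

134.5 V

X_L = ωL = 24.96 Ω
Z = 19.00 + j24.96 Ω
|Z| = √(19.00² + 24.96²) = 31.37 Ω
I = V/|Z| = 7.077 A
V_R = I·|Z_R| = 7.077 × 19.00 = 134.5 V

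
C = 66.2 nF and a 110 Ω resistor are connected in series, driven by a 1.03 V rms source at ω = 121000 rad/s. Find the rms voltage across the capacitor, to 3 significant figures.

X_C = 1/(ωC) = 125 Ω
Z = 110 − j125 Ω
|Z| = √(110² + 125²) = 166 Ω
I = V/|Z| = 6.19 mA
V_C = I·|Z_C| = 0.00619 × 125 = 0.773 V

0.773 V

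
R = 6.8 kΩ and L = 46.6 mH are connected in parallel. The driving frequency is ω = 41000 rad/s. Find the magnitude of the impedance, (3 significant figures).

1840 Ω

X_L = ωL = 1910 Ω
Parallel: admittances add. Y = 1/R + 1/(jωL)
Y = (0.000147 − j0.000523) S
|Y| = 0.000544 S → |Z| = 1/|Y| = 1840 Ω, ∠Z = −∠Y = 74.3°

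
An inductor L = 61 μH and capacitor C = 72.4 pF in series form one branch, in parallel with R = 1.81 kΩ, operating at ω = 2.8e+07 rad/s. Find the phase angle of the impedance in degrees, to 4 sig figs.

56.13°

X_L = ωL = 1708 Ω
X_C = 1/(ωC) = 493.3 Ω
Branch 1: Z₁ = R = 1810 Ω
Branch 2 (series LC): Z₂ = j(X_L − X_C) = j1215 Ω
Parallel: Z = Z₁Z₂/(Z₁+Z₂), |Z| = 1009 Ω, ∠Z = 56.13°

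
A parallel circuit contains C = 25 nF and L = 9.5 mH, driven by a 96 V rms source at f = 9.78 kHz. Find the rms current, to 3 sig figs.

ω = 2πf = 61450 rad/s
X_L = ωL = 584 Ω
X_C = 1/(ωC) = 651 Ω
Parallel: admittances add. Y = 1/(jωL) + jωC
Y = (0 − j0.000177) S
|Y| = 0.000177 S → |Z| = 1/|Y| = 5660 Ω, ∠Z = −∠Y = 90.0°
I = V/|Z| = 96/5660 = 17.0 mA

17.0 mA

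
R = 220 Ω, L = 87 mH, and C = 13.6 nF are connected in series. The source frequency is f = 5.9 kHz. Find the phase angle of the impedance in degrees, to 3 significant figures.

ω = 2πf = 37070 rad/s
X_L = ωL = 3230 Ω
X_C = 1/(ωC) = 1980 Ω
Net reactance X = X_L − X_C = 1240 Ω
Z = 220 + j1240 Ω
|Z| = √(220² + 1240²) = 1260 Ω
∠Z = arctan(1240/220) = 80.0°

80.0°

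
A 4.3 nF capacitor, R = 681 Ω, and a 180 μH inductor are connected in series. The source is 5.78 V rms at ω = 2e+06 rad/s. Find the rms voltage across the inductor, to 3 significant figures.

2.88 V

X_L = ωL = 360 Ω
X_C = 1/(ωC) = 116 Ω
Net reactance X = X_L − X_C = 244 Ω
Z = 681 + j244 Ω
|Z| = √(681² + 244²) = 723 Ω
I = V/|Z| = 7.99 mA
V_L = I·|Z_L| = 0.00799 × 360 = 2.88 V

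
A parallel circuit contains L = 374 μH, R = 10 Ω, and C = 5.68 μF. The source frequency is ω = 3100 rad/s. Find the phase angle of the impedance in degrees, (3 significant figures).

X_L = ωL = 1.16 Ω
X_C = 1/(ωC) = 56.8 Ω
Parallel: admittances add. Y = 1/R + 1/(jωL) + jωC
Y = (0.100 − j0.845) S
|Y| = 0.851 S → |Z| = 1/|Y| = 1.18 Ω, ∠Z = −∠Y = 83.3°

83.3°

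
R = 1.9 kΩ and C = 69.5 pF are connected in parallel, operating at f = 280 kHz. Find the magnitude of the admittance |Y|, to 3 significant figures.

ω = 2πf = 1.759e+06 rad/s
X_C = 1/(ωC) = 8180 Ω
Parallel: admittances add. Y = 1/R + jωC
Y = (0.000526 + j0.000122) S
|Y| = 0.000540 S → |Z| = 1/|Y| = 1850 Ω, ∠Z = −∠Y = -13.1°

540 μS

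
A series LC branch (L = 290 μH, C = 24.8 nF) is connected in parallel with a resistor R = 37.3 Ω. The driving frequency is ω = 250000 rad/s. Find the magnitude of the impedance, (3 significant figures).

34.4 Ω

X_L = ωL = 72.5 Ω
X_C = 1/(ωC) = 161 Ω
Branch 1: Z₁ = R = 37.3 Ω
Branch 2 (series LC): Z₂ = j(X_L − X_C) = −j88.8 Ω
Parallel: Z = Z₁Z₂/(Z₁+Z₂), |Z| = 34.4 Ω, ∠Z = -22.8°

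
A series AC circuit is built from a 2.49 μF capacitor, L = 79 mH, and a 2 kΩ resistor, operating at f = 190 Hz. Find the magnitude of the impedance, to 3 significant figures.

ω = 2πf = 1194 rad/s
X_L = ωL = 94.3 Ω
X_C = 1/(ωC) = 336 Ω
Net reactance X = X_L − X_C = -242 Ω
Z = 2000 − j242 Ω
|Z| = √(2000² + 242²) = 2010 Ω

2010 Ω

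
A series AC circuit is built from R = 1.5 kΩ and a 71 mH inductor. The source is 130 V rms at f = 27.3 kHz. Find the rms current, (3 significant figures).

ω = 2πf = 171500 rad/s
X_L = ωL = 12200 Ω
Z = 1500 + j12200 Ω
|Z| = √(1500² + 12200²) = 12300 Ω
I = V/|Z| = 130/12300 = 10.6 mA

10.6 mA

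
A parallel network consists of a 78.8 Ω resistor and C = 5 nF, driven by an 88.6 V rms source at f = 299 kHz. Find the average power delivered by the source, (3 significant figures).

99.6 W

ω = 2πf = 1.879e+06 rad/s
X_C = 1/(ωC) = 106 Ω
Parallel: admittances add. Y = 1/R + jωC
Y = (0.0127 + j0.00939) S
|Y| = 0.0158 S → |Z| = 1/|Y| = 63.3 Ω, ∠Z = −∠Y = -36.5°
I = V/|Z| = 1.40 A
P = VI cos φ = 88.6 × 1.40 × cos(-36.5°) = 99.6 W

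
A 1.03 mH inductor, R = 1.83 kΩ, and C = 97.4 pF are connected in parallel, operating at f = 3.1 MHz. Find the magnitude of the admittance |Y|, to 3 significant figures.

1.93 mS

ω = 2πf = 1.948e+07 rad/s
X_L = ωL = 20100 Ω
X_C = 1/(ωC) = 527 Ω
Parallel: admittances add. Y = 1/R + 1/(jωL) + jωC
Y = (0.000546 + j0.00185) S
|Y| = 0.00193 S → |Z| = 1/|Y| = 519 Ω, ∠Z = −∠Y = -73.5°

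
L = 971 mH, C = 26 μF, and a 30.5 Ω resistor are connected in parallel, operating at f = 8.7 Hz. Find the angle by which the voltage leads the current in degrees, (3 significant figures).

28.0°

ω = 2πf = 54.66 rad/s
X_L = ωL = 53.1 Ω
X_C = 1/(ωC) = 704 Ω
Parallel: admittances add. Y = 1/R + 1/(jωL) + jωC
Y = (0.0328 − j0.0174) S
|Y| = 0.0371 S → |Z| = 1/|Y| = 26.9 Ω, ∠Z = −∠Y = 28.0°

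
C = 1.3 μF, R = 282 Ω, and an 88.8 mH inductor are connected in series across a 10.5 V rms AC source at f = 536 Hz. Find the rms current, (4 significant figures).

ω = 2πf = 3368 rad/s
X_L = ωL = 299.1 Ω
X_C = 1/(ωC) = 228.4 Ω
Net reactance X = X_L − X_C = 70.65 Ω
Z = 282.0 + j70.65 Ω
|Z| = √(282.0² + 70.65²) = 290.7 Ω
I = V/|Z| = 10.5/290.7 = 36.12 mA

36.12 mA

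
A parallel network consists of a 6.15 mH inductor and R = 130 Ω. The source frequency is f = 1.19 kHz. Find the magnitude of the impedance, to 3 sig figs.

ω = 2πf = 7477 rad/s
X_L = ωL = 46.0 Ω
Parallel: admittances add. Y = 1/R + 1/(jωL)
Y = (0.00769 − j0.0217) S
|Y| = 0.0231 S → |Z| = 1/|Y| = 43.4 Ω, ∠Z = −∠Y = 70.5°

43.4 Ω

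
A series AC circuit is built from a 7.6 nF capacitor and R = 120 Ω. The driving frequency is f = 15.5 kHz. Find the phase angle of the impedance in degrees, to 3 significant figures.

-84.9°

ω = 2πf = 97390 rad/s
X_C = 1/(ωC) = 1350 Ω
Z = 120 − j1350 Ω
|Z| = √(120² + 1350²) = 1360 Ω
∠Z = arctan(-1350/120) = -84.9°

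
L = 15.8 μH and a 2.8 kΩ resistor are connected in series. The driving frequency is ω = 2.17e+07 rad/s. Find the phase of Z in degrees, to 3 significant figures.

X_L = ωL = 343 Ω
Z = 2800 + j343 Ω
|Z| = √(2800² + 343²) = 2820 Ω
∠Z = arctan(343/2800) = 6.98°

6.98°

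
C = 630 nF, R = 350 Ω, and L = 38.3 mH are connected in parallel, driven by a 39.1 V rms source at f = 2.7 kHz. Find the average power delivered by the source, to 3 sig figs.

4.37 W

ω = 2πf = 16960 rad/s
X_L = ωL = 650 Ω
X_C = 1/(ωC) = 93.6 Ω
Parallel: admittances add. Y = 1/R + 1/(jωL) + jωC
Y = (0.00286 + j0.00915) S
|Y| = 0.00958 S → |Z| = 1/|Y| = 104 Ω, ∠Z = −∠Y = -72.7°
I = V/|Z| = 375 mA
P = VI cos φ = 39.1 × 0.375 × cos(-72.7°) = 4.37 W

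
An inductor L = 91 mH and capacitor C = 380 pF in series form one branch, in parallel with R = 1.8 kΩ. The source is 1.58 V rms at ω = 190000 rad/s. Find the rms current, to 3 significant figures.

991 μA

X_L = ωL = 17300 Ω
X_C = 1/(ωC) = 13900 Ω
Branch 1: Z₁ = R = 1800 Ω
Branch 2 (series LC): Z₂ = j(X_L − X_C) = j3440 Ω
Parallel: Z = Z₁Z₂/(Z₁+Z₂), |Z| = 1590 Ω, ∠Z = 27.6°
I = V/|Z| = 1.58/1590 = 991 μA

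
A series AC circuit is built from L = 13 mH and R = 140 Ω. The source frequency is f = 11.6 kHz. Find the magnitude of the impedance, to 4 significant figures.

957.8 Ω

ω = 2πf = 72880 rad/s
X_L = ωL = 947.5 Ω
Z = 140.0 + j947.5 Ω
|Z| = √(140.0² + 947.5²) = 957.8 Ω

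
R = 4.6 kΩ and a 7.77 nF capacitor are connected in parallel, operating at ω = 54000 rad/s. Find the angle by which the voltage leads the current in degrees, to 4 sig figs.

-62.61°

X_C = 1/(ωC) = 2383 Ω
Parallel: admittances add. Y = 1/R + jωC
Y = (0.0002174 + j0.0004196) S
|Y| = 0.0004726 S → |Z| = 1/|Y| = 2116 Ω, ∠Z = −∠Y = -62.61°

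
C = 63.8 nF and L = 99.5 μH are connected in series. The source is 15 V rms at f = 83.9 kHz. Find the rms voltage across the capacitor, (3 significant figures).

ω = 2πf = 527200 rad/s
X_L = ωL = 52.5 Ω
X_C = 1/(ωC) = 29.7 Ω
Net reactance X = X_L − X_C = 22.7 Ω
Z = j22.7 Ω
|Z| = √(0² + 22.7²) = 22.7 Ω
I = V/|Z| = 660 mA
V_C = I·|Z_C| = 0.660 × 29.7 = 19.6 V

19.6 V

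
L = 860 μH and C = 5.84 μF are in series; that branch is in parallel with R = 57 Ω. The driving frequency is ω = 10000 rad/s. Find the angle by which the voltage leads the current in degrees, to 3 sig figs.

X_L = ωL = 8.60 Ω
X_C = 1/(ωC) = 17.1 Ω
Branch 1: Z₁ = R = 57.0 Ω
Branch 2 (series LC): Z₂ = j(X_L − X_C) = −j8.52 Ω
Parallel: Z = Z₁Z₂/(Z₁+Z₂), |Z| = 8.43 Ω, ∠Z = -81.5°

-81.5°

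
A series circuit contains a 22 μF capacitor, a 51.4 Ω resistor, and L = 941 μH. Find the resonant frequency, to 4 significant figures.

ω₀ = 1/√(LC) = 1/√(0.000941 × 2.2e-05) = 6950 rad/s
f₀ = ω₀/(2π) = 1.106 kHz

1.106 kHz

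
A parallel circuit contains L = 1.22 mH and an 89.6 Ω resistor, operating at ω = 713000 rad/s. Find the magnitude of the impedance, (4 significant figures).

89.13 Ω

X_L = ωL = 869.9 Ω
Parallel: admittances add. Y = 1/R + 1/(jωL)
Y = (0.01116 − j0.001150) S
|Y| = 0.01122 S → |Z| = 1/|Y| = 89.13 Ω, ∠Z = −∠Y = 5.881°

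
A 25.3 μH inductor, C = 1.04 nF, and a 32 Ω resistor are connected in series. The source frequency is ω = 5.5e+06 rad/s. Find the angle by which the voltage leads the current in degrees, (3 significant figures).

-48.1°

X_L = ωL = 139 Ω
X_C = 1/(ωC) = 175 Ω
Net reactance X = X_L − X_C = -35.7 Ω
Z = 32.0 − j35.7 Ω
|Z| = √(32.0² + 35.7²) = 47.9 Ω
∠Z = arctan(-35.7/32.0) = -48.1°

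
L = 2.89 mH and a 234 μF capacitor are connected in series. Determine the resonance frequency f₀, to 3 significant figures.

ω₀ = 1/√(LC) = 1/√(0.00289 × 0.000234) = 1216 rad/s
f₀ = ω₀/(2π) = 194 Hz

194 Hz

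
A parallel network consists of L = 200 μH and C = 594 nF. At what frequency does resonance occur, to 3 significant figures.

ω₀ = 1/√(LC) = 1/√(0.0002 × 5.94e-07) = 91750 rad/s
f₀ = ω₀/(2π) = 14.6 kHz

14.6 kHz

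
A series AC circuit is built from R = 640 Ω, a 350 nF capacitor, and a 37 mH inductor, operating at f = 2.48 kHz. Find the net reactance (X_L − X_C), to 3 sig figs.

ω = 2πf = 15580 rad/s
X_L = ωL = 577 Ω
X_C = 1/(ωC) = 183 Ω
X = 577 − 183 = 393 Ω

393 Ω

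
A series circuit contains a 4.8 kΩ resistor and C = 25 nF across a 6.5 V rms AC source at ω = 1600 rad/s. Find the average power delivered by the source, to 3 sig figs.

313 μW

X_C = 1/(ωC) = 25000 Ω
Z = 4800 − j25000 Ω
|Z| = √(4800² + 25000²) = 25500 Ω
∠Z = arctan(-25000/4800) = -79.1°
I = V/|Z| = 255 μA
P = VI cos φ = 6.5 × 0.000255 × cos(-79.1°) = 313 μW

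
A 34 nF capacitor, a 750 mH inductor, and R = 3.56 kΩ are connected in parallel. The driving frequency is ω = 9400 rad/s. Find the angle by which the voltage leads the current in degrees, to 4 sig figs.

X_L = ωL = 7050 Ω
X_C = 1/(ωC) = 3129 Ω
Parallel: admittances add. Y = 1/R + 1/(jωL) + jωC
Y = (0.0002809 + j0.0001778) S
|Y| = 0.0003324 S → |Z| = 1/|Y| = 3008 Ω, ∠Z = −∠Y = -32.33°

-32.33°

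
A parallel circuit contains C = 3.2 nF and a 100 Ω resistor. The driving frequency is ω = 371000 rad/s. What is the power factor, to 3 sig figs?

0.993

X_C = 1/(ωC) = 842 Ω
Parallel: admittances add. Y = 1/R + jωC
Y = (0.0100 + j0.00119) S
|Y| = 0.0101 S → |Z| = 1/|Y| = 99.3 Ω, ∠Z = −∠Y = -6.77°
cos φ = cos(-6.77°) = 0.993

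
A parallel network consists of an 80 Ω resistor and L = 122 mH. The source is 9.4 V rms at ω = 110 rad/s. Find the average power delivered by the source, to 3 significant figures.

X_L = ωL = 13.4 Ω
Parallel: admittances add. Y = 1/R + 1/(jωL)
Y = (0.0125 − j0.0745) S
|Y| = 0.0756 S → |Z| = 1/|Y| = 13.2 Ω, ∠Z = −∠Y = 80.5°
I = V/|Z| = 710 mA
P = VI cos φ = 9.4 × 0.710 × cos(80.5°) = 1.10 W

1.10 W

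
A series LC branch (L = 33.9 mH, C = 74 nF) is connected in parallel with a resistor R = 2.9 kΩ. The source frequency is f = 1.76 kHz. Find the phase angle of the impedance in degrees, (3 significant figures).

-73.7°

ω = 2πf = 11060 rad/s
X_L = ωL = 375 Ω
X_C = 1/(ωC) = 1220 Ω
Branch 1: Z₁ = R = 2900 Ω
Branch 2 (series LC): Z₂ = j(X_L − X_C) = −j847 Ω
Parallel: Z = Z₁Z₂/(Z₁+Z₂), |Z| = 813 Ω, ∠Z = -73.7°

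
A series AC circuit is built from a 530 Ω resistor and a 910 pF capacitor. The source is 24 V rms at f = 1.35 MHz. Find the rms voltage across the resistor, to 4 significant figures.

23.31 V

ω = 2πf = 8.482e+06 rad/s
X_C = 1/(ωC) = 129.6 Ω
Z = 530.0 − j129.6 Ω
|Z| = √(530.0² + 129.6²) = 545.6 Ω
I = V/|Z| = 43.99 mA
V_R = I·|Z_R| = 0.04399 × 530.0 = 23.31 V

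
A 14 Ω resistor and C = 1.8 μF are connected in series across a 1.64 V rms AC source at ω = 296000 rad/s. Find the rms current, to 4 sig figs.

X_C = 1/(ωC) = 1.877 Ω
Z = 14.00 − j1.877 Ω
|Z| = √(14.00² + 1.877²) = 14.13 Ω
I = V/|Z| = 1.64/14.13 = 116.1 mA

116.1 mA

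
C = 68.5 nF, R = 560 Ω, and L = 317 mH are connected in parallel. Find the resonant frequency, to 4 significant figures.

1.080 kHz

ω₀ = 1/√(LC) = 1/√(0.317 × 6.85e-08) = 6786 rad/s
f₀ = ω₀/(2π) = 1.080 kHz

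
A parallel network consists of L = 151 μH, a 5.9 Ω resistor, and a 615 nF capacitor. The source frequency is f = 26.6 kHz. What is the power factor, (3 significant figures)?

ω = 2πf = 167100 rad/s
X_L = ωL = 25.2 Ω
X_C = 1/(ωC) = 9.73 Ω
Parallel: admittances add. Y = 1/R + 1/(jωL) + jωC
Y = (0.169 + j0.0632) S
|Y| = 0.181 S → |Z| = 1/|Y| = 5.53 Ω, ∠Z = −∠Y = -20.4°
cos φ = cos(-20.4°) = 0.937

0.937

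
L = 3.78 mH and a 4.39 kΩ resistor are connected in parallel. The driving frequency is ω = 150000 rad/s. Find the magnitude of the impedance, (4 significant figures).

562.3 Ω

X_L = ωL = 567.0 Ω
Parallel: admittances add. Y = 1/R + 1/(jωL)
Y = (0.0002278 − j0.001764) S
|Y| = 0.001778 S → |Z| = 1/|Y| = 562.3 Ω, ∠Z = −∠Y = 82.64°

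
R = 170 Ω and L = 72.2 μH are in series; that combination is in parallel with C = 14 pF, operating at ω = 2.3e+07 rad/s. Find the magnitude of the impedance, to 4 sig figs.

3563 Ω

X_L = ωL = 1661 Ω
X_C = 1/(ωC) = 3106 Ω
Branch 1 (R+jX_L): Z₁ = 170.0 + j1661 Ω, |Z₁| = 1669 Ω
Branch 2 (−jX_C): Z₂ = −j3106 Ω
Parallel: Z = Z₁Z₂/(Z₁+Z₂), |Z| = 3563 Ω, ∠Z = 77.44°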